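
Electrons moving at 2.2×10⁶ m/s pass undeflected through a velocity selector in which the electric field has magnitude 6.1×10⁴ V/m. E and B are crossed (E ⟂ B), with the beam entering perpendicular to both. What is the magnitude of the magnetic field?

Balance of forces in the selector: qE = qvB ⇒ B = E/v.
B = 6.1×10⁴/2.2×10⁶ = 0.028 T.

B = 0.028 T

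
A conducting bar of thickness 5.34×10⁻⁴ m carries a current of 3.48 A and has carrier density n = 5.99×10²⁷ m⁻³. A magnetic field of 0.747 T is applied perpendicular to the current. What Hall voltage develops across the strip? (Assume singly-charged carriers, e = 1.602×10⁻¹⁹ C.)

V_H ≈ 5.07×10⁻⁶ V

V_H = IB/(n e t).
V_H = (3.48)(0.747)/((5.99×10²⁷)(1.602×10⁻¹⁹)(5.34×10⁻⁴)) ≈ 5.07×10⁻⁶ V.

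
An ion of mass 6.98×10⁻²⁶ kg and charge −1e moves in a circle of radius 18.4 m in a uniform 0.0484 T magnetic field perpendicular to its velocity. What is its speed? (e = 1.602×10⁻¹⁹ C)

From |q|vB = mv²/r, v = |q|Br/m.
v = (1.602×10⁻¹⁹)(0.0484)(18.4)/6.98×10⁻²⁶ ≈ 2.04×10⁶ m/s.

v ≈ 2.04×10⁶ m/s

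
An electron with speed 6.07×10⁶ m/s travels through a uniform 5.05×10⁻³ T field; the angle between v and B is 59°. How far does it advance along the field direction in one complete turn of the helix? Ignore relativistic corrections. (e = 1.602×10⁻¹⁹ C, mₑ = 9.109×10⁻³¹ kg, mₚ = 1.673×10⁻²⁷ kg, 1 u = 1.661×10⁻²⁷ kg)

p ≈ 0.0221 m

v∥ = v cosθ = 6.07×10⁶·cos59° ≈ 3.126×10⁶ m/s.
T = 2πm/(|q|B) = 2π(9.109×10⁻³¹)/((1.602×10⁻¹⁹)(5.05×10⁻³)) ≈ 7.075×10⁻⁹ s.
pitch = v∥ T = (3.126×10⁶)(7.075×10⁻⁹) ≈ 0.0221 m.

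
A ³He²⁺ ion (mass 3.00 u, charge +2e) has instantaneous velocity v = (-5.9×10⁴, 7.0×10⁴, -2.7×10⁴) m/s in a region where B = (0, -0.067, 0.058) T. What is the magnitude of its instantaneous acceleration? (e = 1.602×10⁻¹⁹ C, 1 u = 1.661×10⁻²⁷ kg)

|a| ≈ 3.66×10¹¹ m/s²

v×B = (2250, 3420, 3950) N/C.
F = q v×B = (3.204×10⁻¹⁹ C)·(2250, 3420, 3950) = (7.21×10⁻¹⁶, 1.10×10⁻¹⁵, 1.27×10⁻¹⁵) N.
|a| = |F|/m = 1.824×10⁻¹⁵/4.983×10⁻²⁷ ≈ 3.66×10¹¹ m/s².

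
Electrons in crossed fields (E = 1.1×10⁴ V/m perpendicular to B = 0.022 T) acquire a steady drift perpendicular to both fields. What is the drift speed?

v_d ≈ 5.0×10⁵ m/s

The steady drift has the magnetic force balancing the electric force, so v_d = E/B.
v_d = 1.1×10⁴/0.022 = 5.0×10⁵ m/s.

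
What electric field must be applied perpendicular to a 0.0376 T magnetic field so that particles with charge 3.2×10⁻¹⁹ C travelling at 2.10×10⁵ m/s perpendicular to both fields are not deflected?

For straight-line motion qE = qvB, so E = vB.
E = 2.10×10⁵ × 0.0376 = 7900 V/m.

E = 7900 V/m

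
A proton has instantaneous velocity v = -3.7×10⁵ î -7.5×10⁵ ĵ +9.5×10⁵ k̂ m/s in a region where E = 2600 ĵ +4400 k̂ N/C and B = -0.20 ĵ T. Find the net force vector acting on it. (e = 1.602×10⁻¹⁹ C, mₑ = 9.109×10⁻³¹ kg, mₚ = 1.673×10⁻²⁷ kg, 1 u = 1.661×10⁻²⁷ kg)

F ≈ (3.04×10⁻¹⁴, 4.17×10⁻¹⁶, 1.26×10⁻¹⁴) N

v×B = (1.90×10⁵, 0, 7.40×10⁴) N/C.
E + v×B = (1.90×10⁵, 2600, 7.84×10⁴) N/C.
F = q(E + v×B) = (1.602×10⁻¹⁹ C)·(1.90×10⁵, 2600, 7.84×10⁴) = (3.04×10⁻¹⁴, 4.17×10⁻¹⁶, 1.26×10⁻¹⁴) N.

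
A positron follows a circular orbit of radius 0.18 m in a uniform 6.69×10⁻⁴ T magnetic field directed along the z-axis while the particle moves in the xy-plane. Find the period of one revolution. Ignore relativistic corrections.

T ≈ 5.34×10⁻⁸ s

The cyclotron period depends only on m, q, B: T = 2πm/(|q|B).
T = 2π(9.109×10⁻³¹)/((1.602×10⁻¹⁹)(6.69×10⁻⁴)) ≈ 5.34×10⁻⁸ s.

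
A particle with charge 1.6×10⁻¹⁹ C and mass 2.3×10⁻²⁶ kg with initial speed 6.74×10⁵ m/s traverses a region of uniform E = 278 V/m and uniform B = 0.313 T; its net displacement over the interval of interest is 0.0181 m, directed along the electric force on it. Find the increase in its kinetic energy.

The magnetic force is always ⟂ v and does no work; only the electric force changes KE.
ΔKE = F_E · d = |q|E d = (1.6×10⁻¹⁹)(278)(0.0181) ≈ 8.05×10⁻¹⁹ J.

ΔKE ≈ 8.05×10⁻¹⁹ J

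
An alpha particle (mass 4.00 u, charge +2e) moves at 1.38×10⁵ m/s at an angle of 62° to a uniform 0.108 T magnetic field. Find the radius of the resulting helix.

v⊥ = v sinθ = 1.38×10⁵·sin62° ≈ 1.218×10⁵ m/s.
r = m v⊥/(|q|B) = (6.644×10⁻²⁷)(1.218×10⁵)/((3.204×10⁻¹⁹)(0.108)) ≈ 0.0234 m.

r ≈ 0.0234 m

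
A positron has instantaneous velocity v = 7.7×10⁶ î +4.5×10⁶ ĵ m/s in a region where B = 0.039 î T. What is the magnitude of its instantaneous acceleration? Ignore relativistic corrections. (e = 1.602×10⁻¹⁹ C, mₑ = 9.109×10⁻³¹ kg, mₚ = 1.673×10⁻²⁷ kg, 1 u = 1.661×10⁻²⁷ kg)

|a| ≈ 3.09×10¹⁶ m/s²

v×B = (0, 0, -1.76×10⁵) N/C.
F = q v×B = (1.602×10⁻¹⁹ C)·(0, 0, -1.76×10⁵) = (0, 0, -2.81×10⁻¹⁴) N.
|a| = |F|/m = 2.812×10⁻¹⁴/9.109×10⁻³¹ ≈ 3.09×10¹⁶ m/s².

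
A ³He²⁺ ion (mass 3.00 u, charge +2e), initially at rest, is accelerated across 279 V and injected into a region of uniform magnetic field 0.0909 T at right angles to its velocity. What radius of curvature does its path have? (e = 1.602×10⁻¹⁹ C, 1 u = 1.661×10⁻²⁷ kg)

Acceleration: |q|V = ½mv² ⇒ v = √(2|q|V/m) = √(2·3.204×10⁻¹⁹·279/4.983×10⁻²⁷) ≈ 1.894×10⁵ m/s.
In the field: r = mv/(|q|B) = (4.983×10⁻²⁷)(1.894×10⁵)/((3.204×10⁻¹⁹)(0.0909)) ≈ 0.0324 m.

r ≈ 0.0324 m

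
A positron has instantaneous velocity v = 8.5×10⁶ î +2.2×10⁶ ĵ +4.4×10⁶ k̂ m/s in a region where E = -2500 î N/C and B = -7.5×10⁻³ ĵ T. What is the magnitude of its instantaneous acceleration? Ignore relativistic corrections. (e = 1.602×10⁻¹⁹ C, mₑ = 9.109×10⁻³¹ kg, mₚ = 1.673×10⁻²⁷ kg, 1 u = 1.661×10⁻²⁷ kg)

v×B = (3.30×10⁴, 0, -6.38×10⁴) N/C.
E + v×B = (3.05×10⁴, 0, -6.38×10⁴) N/C.
F = q(E + v×B) = (1.602×10⁻¹⁹ C)·(3.05×10⁴, 0, -6.38×10⁴) = (4.89×10⁻¹⁵, 0, -1.02×10⁻¹⁴) N.
|a| = |F|/m = 1.132×10⁻¹⁴/9.109×10⁻³¹ ≈ 1.24×10¹⁶ m/s².

|a| ≈ 1.24×10¹⁶ m/s²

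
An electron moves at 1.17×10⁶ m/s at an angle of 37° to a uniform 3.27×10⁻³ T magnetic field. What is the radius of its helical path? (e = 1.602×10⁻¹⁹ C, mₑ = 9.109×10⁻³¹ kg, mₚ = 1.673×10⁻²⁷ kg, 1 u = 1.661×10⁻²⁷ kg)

v⊥ = v sinθ = 1.17×10⁶·sin37° ≈ 7.041×10⁵ m/s.
r = m v⊥/(|q|B) = (9.109×10⁻³¹)(7.041×10⁵)/((1.602×10⁻¹⁹)(3.27×10⁻³)) ≈ 1.22×10⁻³ m.

r ≈ 1.22×10⁻³ m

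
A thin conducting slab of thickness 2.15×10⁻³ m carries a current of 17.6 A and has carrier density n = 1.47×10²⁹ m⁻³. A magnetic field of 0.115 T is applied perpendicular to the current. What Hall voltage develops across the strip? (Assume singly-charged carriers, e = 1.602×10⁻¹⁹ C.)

V_H = IB/(n e t).
V_H = (17.6)(0.115)/((1.47×10²⁹)(1.602×10⁻¹⁹)(2.15×10⁻³)) ≈ 4.00×10⁻⁸ V.

V_H ≈ 4.00×10⁻⁸ V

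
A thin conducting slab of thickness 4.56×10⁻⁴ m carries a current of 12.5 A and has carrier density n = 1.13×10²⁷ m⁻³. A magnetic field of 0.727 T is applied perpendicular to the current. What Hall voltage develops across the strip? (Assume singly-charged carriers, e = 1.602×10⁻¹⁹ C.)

V_H = IB/(n e t).
V_H = (12.5)(0.727)/((1.13×10²⁷)(1.602×10⁻¹⁹)(4.56×10⁻⁴)) ≈ 1.10×10⁻⁴ V.

V_H ≈ 1.10×10⁻⁴ V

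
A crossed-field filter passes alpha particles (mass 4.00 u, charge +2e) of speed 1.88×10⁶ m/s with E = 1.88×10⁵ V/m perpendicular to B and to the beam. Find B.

Balance of forces in the selector: qE = qvB ⇒ B = E/v.
B = 1.88×10⁵/1.88×10⁶ = 0.100 T.

B = 0.100 T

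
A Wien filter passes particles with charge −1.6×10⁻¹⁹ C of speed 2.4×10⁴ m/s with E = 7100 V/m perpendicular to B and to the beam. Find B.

B = 0.30 T

Balance of forces in the selector: qE = qvB ⇒ B = E/v.
B = 7100/2.4×10⁴ = 0.30 T.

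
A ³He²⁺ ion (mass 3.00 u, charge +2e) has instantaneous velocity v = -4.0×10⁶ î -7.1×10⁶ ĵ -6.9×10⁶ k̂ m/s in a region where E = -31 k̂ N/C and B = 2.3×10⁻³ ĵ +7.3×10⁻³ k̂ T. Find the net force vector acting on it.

v×B = (-3.60×10⁴, 2.92×10⁴, -9200) N/C.
E + v×B = (-3.60×10⁴, 2.92×10⁴, -9230) N/C.
F = q(E + v×B) = (3.204×10⁻¹⁹ C)·(-3.60×10⁴, 2.92×10⁴, -9230) = (-1.15×10⁻¹⁴, 9.36×10⁻¹⁵, -2.96×10⁻¹⁵) N.

F ≈ (-1.15×10⁻¹⁴, 9.36×10⁻¹⁵, -2.96×10⁻¹⁵) N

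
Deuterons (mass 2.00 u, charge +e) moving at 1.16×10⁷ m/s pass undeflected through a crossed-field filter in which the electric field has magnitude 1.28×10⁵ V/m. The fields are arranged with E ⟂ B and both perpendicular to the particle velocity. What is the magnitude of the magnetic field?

B = 0.0110 T

Balance of forces in the selector: qE = qvB ⇒ B = E/v.
B = 1.28×10⁵/1.16×10⁷ = 0.0110 T.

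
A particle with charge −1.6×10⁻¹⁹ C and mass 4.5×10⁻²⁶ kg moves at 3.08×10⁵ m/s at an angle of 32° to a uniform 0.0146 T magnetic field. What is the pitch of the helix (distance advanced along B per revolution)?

p ≈ 31.6 m

v∥ = v cosθ = 3.08×10⁵·cos32° ≈ 2.612×10⁵ m/s.
T = 2πm/(|q|B) = 2π(4.5×10⁻²⁶)/((1.6×10⁻¹⁹)(0.0146)) ≈ 1.210×10⁻⁴ s.
pitch = v∥ T = (2.612×10⁵)(1.210×10⁻⁴) ≈ 31.6 m.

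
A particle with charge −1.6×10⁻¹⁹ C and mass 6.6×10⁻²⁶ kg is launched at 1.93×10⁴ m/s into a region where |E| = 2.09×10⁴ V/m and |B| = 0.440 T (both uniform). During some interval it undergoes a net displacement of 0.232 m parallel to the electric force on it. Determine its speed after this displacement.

v_f ≈ 1.55×10⁵ m/s

B does no work; ΔKE = |q|E d.
½mv_f² = ½mv₀² + |q|Ed = ½(6.6×10⁻²⁶)(1.93×10⁴)² + (1.6×10⁻¹⁹)(2.09×10⁴)(0.232) ≈ 1.229×10⁻¹⁷ J + 7.758×10⁻¹⁶ J ≈ 7.881×10⁻¹⁶ J.
v_f = √(2·7.881×10⁻¹⁶/6.6×10⁻²⁶) ≈ 1.55×10⁵ m/s.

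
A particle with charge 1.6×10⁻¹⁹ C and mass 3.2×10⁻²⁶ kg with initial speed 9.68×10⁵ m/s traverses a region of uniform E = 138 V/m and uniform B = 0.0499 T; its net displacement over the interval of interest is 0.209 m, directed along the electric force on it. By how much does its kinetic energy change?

ΔKE ≈ 4.61×10⁻¹⁸ J

The magnetic force is always ⟂ v and does no work; only the electric force changes KE.
ΔKE = F_E · d = |q|E d = (1.6×10⁻¹⁹)(138)(0.209) ≈ 4.61×10⁻¹⁸ J.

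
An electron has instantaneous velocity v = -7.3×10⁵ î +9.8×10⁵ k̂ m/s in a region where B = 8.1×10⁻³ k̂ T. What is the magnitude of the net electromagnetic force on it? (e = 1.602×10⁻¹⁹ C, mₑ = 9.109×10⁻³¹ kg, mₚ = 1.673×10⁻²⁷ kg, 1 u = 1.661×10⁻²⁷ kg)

|F| ≈ 9.47×10⁻¹⁶ N

v×B = (0, 5910, 0) N/C.
F = q v×B = (−1.602×10⁻¹⁹ C)·(0, 5910, 0) = (0, -9.47×10⁻¹⁶, 0) N.
|F| = 9.47×10⁻¹⁶ N.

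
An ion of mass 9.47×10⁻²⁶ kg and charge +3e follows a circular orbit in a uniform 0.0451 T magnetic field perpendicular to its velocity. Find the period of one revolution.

The cyclotron period depends only on m, q, B: T = 2πm/(|q|B).
T = 2π(9.47×10⁻²⁶)/((4.806×10⁻¹⁹)(0.0451)) ≈ 2.75×10⁻⁵ s.

T ≈ 2.75×10⁻⁵ s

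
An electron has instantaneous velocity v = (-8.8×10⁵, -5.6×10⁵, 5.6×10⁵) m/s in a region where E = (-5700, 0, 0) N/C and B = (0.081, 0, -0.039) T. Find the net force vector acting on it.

F ≈ (-2.59×10⁻¹⁵, -1.77×10⁻¹⁵, -7.27×10⁻¹⁵) N

v×B = (2.18×10⁴, 1.10×10⁴, 4.54×10⁴) N/C.
E + v×B = (1.61×10⁴, 1.10×10⁴, 4.54×10⁴) N/C.
F = q(E + v×B) = (−1.602×10⁻¹⁹ C)·(1.61×10⁴, 1.10×10⁴, 4.54×10⁴) = (-2.59×10⁻¹⁵, -1.77×10⁻¹⁵, -7.27×10⁻¹⁵) N.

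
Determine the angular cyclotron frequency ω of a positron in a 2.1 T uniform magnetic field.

ω ≈ 3.7×10¹¹ rad/s

ω = |q|B/m.
ω = (1.602×10⁻¹⁹)(2.1)/9.109×10⁻³¹ ≈ 3.7×10¹¹ rad/s.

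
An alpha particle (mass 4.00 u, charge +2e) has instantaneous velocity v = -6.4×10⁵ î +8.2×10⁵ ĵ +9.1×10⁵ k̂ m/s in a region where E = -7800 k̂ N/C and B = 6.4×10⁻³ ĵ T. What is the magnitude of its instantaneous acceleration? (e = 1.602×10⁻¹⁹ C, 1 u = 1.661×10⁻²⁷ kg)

v×B = (-5820, 0, -4100) N/C.
E + v×B = (-5820, 0, -1.19×10⁴) N/C.
F = q(E + v×B) = (3.204×10⁻¹⁹ C)·(-5820, 0, -1.19×10⁴) = (-1.87×10⁻¹⁵, 0, -3.81×10⁻¹⁵) N.
|a| = |F|/m = 4.244×10⁻¹⁵/6.644×10⁻²⁷ ≈ 6.39×10¹¹ m/s².

|a| ≈ 6.39×10¹¹ m/s²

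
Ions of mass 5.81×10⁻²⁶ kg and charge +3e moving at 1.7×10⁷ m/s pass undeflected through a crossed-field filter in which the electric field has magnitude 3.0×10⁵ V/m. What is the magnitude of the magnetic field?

Balance of forces in the selector: qE = qvB ⇒ B = E/v.
B = 3.0×10⁵/1.7×10⁷ = 0.018 T.

B = 0.018 T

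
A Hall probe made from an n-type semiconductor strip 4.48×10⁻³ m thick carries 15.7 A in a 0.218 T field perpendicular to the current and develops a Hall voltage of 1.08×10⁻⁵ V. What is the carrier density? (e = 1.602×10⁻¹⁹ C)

From V_H = IB/(n e t), n = IB/(V_H e t).
n = (15.7)(0.218)/((1.08×10⁻⁵)(1.602×10⁻¹⁹)(4.48×10⁻³)) ≈ 4.42×10²⁶ m⁻³.

n ≈ 4.42×10²⁶ m⁻³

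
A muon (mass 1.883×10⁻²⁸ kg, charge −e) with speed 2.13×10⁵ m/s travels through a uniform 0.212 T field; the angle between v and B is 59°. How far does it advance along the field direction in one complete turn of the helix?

p ≈ 3.82×10⁻³ m

v∥ = v cosθ = 2.13×10⁵·cos59° ≈ 1.097×10⁵ m/s.
T = 2πm/(|q|B) = 2π(1.883×10⁻²⁸)/((1.602×10⁻¹⁹)(0.212)) ≈ 3.484×10⁻⁸ s.
pitch = v∥ T = (1.097×10⁵)(3.484×10⁻⁸) ≈ 3.82×10⁻³ m.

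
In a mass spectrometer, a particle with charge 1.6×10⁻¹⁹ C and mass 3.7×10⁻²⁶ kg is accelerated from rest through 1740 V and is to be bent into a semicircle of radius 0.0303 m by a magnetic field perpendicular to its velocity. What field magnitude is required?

v = √(2|q|V/m) = √(2·1.6×10⁻¹⁹·1740/3.7×10⁻²⁶) ≈ 1.227×10⁵ m/s.
B = mv/(|q|r) = (3.7×10⁻²⁶)(1.227×10⁵)/((1.6×10⁻¹⁹)(0.0303)) ≈ 0.936 T.

B ≈ 0.936 T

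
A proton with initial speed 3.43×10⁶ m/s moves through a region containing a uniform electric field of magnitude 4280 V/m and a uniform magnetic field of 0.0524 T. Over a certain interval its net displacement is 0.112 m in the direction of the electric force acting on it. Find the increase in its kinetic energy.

ΔKE ≈ 7.68×10⁻¹⁷ J

The magnetic force is always ⟂ v and does no work; only the electric force changes KE.
ΔKE = F_E · d = |q|E d = (1.602×10⁻¹⁹)(4280)(0.112) ≈ 7.68×10⁻¹⁷ J.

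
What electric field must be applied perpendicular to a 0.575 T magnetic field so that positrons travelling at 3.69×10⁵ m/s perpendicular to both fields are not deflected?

E = 2.12×10⁵ V/m

For straight-line motion qE = qvB, so E = vB.
E = 3.69×10⁵ × 0.575 = 2.12×10⁵ V/m.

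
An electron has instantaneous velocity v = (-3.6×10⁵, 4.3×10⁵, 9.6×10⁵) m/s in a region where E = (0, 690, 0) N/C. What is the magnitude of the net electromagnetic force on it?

Only an electric field acts, so F = qE = (−1.602×10⁻¹⁹ C)·(0, 690, 0) = (0, -1.11×10⁻¹⁶, 0) N.
|F| = 1.11×10⁻¹⁶ N.

|F| ≈ 1.11×10⁻¹⁶ N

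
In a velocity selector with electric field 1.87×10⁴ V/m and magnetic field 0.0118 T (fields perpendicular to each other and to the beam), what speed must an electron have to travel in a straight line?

v = 1.58×10⁶ m/s

For undeflected motion the electric and magnetic forces balance: qE = qvB.
v = E/B = 1.87×10⁴/0.0118 = 1.58×10⁶ m/s.
The result is independent of the particle's charge and mass.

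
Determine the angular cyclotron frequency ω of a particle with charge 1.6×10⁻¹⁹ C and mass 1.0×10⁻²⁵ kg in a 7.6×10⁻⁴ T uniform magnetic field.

ω ≈ 1200 rad/s

ω = |q|B/m.
ω = (1.6×10⁻¹⁹)(7.6×10⁻⁴)/1.0×10⁻²⁵ ≈ 1200 rad/s.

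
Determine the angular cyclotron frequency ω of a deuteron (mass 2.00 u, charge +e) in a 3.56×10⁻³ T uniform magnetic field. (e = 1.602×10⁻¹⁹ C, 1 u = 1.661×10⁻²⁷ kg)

ω = |q|B/m.
ω = (1.602×10⁻¹⁹)(3.56×10⁻³)/3.322×10⁻²⁷ ≈ 1.72×10⁵ rad/s.

ω ≈ 1.72×10⁵ rad/s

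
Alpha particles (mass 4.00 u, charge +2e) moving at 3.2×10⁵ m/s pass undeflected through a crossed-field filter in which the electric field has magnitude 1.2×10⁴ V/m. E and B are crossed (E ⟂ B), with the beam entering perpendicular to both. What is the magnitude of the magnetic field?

B = 0.037 T

Balance of forces in the selector: qE = qvB ⇒ B = E/v.
B = 1.2×10⁴/3.2×10⁵ = 0.037 T.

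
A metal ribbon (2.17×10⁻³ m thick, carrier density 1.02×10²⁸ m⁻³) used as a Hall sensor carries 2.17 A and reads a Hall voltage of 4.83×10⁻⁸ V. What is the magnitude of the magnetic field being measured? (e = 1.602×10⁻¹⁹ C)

B ≈ 0.0789 T

From V_H = IB/(n e t), B = V_H n e t / I.
B = (4.83×10⁻⁸)(1.02×10²⁸)(1.602×10⁻¹⁹)(2.17×10⁻³)/2.17 ≈ 0.0789 T.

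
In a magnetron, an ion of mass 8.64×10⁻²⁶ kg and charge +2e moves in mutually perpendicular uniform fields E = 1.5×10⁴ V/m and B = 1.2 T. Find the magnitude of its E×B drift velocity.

v_d ≈ 1.2×10⁴ m/s

The steady drift has the magnetic force balancing the electric force, so v_d = E/B.
v_d = 1.5×10⁴/1.2 = 1.2×10⁴ m/s.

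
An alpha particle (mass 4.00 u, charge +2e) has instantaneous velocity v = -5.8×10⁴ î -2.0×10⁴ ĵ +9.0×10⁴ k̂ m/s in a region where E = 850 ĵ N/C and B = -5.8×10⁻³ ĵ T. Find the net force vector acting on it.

v×B = (522, 0, 336) N/C.
E + v×B = (522, 850, 336) N/C.
F = q(E + v×B) = (3.204×10⁻¹⁹ C)·(522, 850, 336) = (1.67×10⁻¹⁶, 2.72×10⁻¹⁶, 1.08×10⁻¹⁶) N.

F ≈ (1.67×10⁻¹⁶, 2.72×10⁻¹⁶, 1.08×10⁻¹⁶) N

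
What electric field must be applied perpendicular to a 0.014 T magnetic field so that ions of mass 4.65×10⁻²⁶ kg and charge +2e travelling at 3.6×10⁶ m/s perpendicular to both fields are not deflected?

E = 5.0×10⁴ V/m

For straight-line motion qE = qvB, so E = vB.
E = 3.6×10⁶ × 0.014 = 5.0×10⁴ V/m.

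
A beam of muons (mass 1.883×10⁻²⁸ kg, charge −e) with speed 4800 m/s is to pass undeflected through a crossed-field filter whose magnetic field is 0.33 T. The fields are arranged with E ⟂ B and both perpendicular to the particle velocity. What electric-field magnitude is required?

E = 1600 V/m

For straight-line motion qE = qvB, so E = vB.
E = 4800 × 0.33 = 1600 V/m.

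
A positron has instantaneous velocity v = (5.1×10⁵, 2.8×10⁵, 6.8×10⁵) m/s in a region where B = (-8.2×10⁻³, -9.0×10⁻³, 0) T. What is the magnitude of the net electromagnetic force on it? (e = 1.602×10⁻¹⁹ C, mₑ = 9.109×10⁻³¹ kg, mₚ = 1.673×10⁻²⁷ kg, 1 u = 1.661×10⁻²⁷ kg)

|F| ≈ 1.38×10⁻¹⁵ N

v×B = (6120, -5580, -2290) N/C.
F = q v×B = (1.602×10⁻¹⁹ C)·(6120, -5580, -2290) = (9.80×10⁻¹⁶, -8.93×10⁻¹⁶, -3.67×10⁻¹⁶) N.
|F| = 1.38×10⁻¹⁵ N.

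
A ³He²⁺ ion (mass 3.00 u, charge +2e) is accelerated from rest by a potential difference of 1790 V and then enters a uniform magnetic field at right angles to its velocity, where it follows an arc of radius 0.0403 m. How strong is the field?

v = √(2|q|V/m) = √(2·3.204×10⁻¹⁹·1790/4.983×10⁻²⁷) ≈ 4.798×10⁵ m/s.
B = mv/(|q|r) = (4.983×10⁻²⁷)(4.798×10⁵)/((3.204×10⁻¹⁹)(0.0403)) ≈ 0.185 T.

B ≈ 0.185 T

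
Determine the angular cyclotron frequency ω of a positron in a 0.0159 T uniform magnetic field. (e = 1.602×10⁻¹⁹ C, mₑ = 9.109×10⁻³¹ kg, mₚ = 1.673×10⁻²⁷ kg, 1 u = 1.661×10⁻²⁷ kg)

ω = |q|B/m.
ω = (1.602×10⁻¹⁹)(0.0159)/9.109×10⁻³¹ ≈ 2.80×10⁹ rad/s.

ω ≈ 2.80×10⁹ rad/s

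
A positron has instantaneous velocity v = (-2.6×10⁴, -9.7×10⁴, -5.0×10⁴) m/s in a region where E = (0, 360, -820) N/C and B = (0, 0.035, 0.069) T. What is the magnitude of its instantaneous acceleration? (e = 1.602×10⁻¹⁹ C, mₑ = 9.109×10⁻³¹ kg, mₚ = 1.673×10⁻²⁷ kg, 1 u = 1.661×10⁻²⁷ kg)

v×B = (-4940, 1790, -910) N/C.
E + v×B = (-4940, 2150, -1730) N/C.
F = q(E + v×B) = (1.602×10⁻¹⁹ C)·(-4940, 2150, -1730) = (-7.92×10⁻¹⁶, 3.45×10⁻¹⁶, -2.77×10⁻¹⁶) N.
|a| = |F|/m = 9.072×10⁻¹⁶/9.109×10⁻³¹ ≈ 9.96×10¹⁴ m/s².

|a| ≈ 9.96×10¹⁴ m/s²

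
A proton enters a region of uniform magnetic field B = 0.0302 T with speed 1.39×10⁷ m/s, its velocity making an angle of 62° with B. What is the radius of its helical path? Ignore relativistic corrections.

r ≈ 4.24 m

v⊥ = v sinθ = 1.39×10⁷·sin62° ≈ 1.227×10⁷ m/s.
r = m v⊥/(|q|B) = (1.673×10⁻²⁷)(1.227×10⁷)/((1.602×10⁻¹⁹)(0.0302)) ≈ 4.24 m.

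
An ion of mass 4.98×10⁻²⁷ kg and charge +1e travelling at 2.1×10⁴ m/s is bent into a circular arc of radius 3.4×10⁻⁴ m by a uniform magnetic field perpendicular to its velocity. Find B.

From |q|vB = mv²/r, B = mv/(|q|r).
B = (4.98×10⁻²⁷)(2.1×10⁴)/((1.602×10⁻¹⁹)(3.4×10⁻⁴)) ≈ 1.9 T.

B ≈ 1.9 T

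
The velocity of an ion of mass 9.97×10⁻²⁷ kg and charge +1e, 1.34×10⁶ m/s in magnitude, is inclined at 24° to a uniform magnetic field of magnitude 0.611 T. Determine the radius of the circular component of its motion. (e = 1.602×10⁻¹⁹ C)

v⊥ = v sinθ = 1.34×10⁶·sin24° ≈ 5.450×10⁵ m/s.
r = m v⊥/(|q|B) = (9.97×10⁻²⁷)(5.450×10⁵)/((1.602×10⁻¹⁹)(0.611)) ≈ 0.0555 m.

r ≈ 0.0555 m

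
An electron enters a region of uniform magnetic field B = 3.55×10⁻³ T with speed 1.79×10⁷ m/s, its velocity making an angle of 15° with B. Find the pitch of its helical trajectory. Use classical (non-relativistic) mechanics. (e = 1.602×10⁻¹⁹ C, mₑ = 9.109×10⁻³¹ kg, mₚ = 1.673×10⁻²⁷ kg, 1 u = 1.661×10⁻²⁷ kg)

v∥ = v cosθ = 1.79×10⁷·cos15° ≈ 1.729×10⁷ m/s.
T = 2πm/(|q|B) = 2π(9.109×10⁻³¹)/((1.602×10⁻¹⁹)(3.55×10⁻³)) ≈ 1.006×10⁻⁸ s.
pitch = v∥ T = (1.729×10⁷)(1.006×10⁻⁸) ≈ 0.174 m.

p ≈ 0.174 m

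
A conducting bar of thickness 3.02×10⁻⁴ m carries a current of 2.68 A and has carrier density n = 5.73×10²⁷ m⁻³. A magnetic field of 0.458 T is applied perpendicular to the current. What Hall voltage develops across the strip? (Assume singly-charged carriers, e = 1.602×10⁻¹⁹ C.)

V_H = IB/(n e t).
V_H = (2.68)(0.458)/((5.73×10²⁷)(1.602×10⁻¹⁹)(3.02×10⁻⁴)) ≈ 4.43×10⁻⁶ V.

V_H ≈ 4.43×10⁻⁶ V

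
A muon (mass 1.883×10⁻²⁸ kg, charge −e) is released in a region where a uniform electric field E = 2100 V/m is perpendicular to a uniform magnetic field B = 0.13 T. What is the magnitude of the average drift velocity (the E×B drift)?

v_d ≈ 1.6×10⁴ m/s

The steady drift has the magnetic force balancing the electric force, so v_d = E/B.
v_d = 2100/0.13 = 1.6×10⁴ m/s.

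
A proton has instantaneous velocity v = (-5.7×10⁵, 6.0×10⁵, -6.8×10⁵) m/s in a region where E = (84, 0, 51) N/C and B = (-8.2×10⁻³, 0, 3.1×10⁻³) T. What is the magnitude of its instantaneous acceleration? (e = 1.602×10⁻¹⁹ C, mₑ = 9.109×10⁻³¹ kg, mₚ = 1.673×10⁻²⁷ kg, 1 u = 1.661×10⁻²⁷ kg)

|a| ≈ 8.69×10¹¹ m/s²

v×B = (1860, 7340, 4920) N/C.
E + v×B = (1940, 7340, 4970) N/C.
F = q(E + v×B) = (1.602×10⁻¹⁹ C)·(1940, 7340, 4970) = (3.11×10⁻¹⁶, 1.18×10⁻¹⁵, 7.96×10⁻¹⁶) N.
|a| = |F|/m = 1.454×10⁻¹⁵/1.673×10⁻²⁷ ≈ 8.69×10¹¹ m/s².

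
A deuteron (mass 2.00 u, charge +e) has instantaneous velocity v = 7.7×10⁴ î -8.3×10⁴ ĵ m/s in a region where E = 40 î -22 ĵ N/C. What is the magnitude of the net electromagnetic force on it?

|F| ≈ 7.31×10⁻¹⁸ N

Only an electric field acts, so F = qE = (1.602×10⁻¹⁹ C)·(40.0, -22.0, 0) = (6.41×10⁻¹⁸, -3.52×10⁻¹⁸, 0) N.
|F| = 7.31×10⁻¹⁸ N.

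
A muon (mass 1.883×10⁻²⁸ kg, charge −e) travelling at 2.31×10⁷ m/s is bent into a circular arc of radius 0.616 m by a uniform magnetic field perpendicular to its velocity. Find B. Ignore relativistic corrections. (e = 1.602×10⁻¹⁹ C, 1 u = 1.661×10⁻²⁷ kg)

B ≈ 0.0441 T

From |q|vB = mv²/r, B = mv/(|q|r).
B = (1.883×10⁻²⁸)(2.31×10⁷)/((1.602×10⁻¹⁹)(0.616)) ≈ 0.0441 T.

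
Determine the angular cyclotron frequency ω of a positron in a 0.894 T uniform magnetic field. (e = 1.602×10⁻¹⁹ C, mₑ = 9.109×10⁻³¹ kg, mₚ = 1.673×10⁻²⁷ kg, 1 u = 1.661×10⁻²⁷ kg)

ω = |q|B/m.
ω = (1.602×10⁻¹⁹)(0.894)/9.109×10⁻³¹ ≈ 1.57×10¹¹ rad/s.

ω ≈ 1.57×10¹¹ rad/s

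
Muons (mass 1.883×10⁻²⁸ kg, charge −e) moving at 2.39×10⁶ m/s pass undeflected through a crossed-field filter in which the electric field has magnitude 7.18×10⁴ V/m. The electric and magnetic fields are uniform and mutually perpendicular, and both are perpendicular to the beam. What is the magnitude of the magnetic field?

Balance of forces in the selector: qE = qvB ⇒ B = E/v.
B = 7.18×10⁴/2.39×10⁶ = 0.0300 T.

B = 0.0300 T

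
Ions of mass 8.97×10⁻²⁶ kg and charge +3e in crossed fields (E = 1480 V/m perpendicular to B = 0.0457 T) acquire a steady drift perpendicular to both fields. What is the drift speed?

v_d ≈ 3.24×10⁴ m/s

The E×B drift speed is v_d = E/B.
v_d = 1480/0.0457 = 3.24×10⁴ m/s.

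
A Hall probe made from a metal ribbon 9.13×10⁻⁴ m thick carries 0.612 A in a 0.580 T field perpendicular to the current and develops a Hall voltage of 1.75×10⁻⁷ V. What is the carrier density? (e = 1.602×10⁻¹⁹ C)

From V_H = IB/(n e t), n = IB/(V_H e t).
n = (0.612)(0.580)/((1.75×10⁻⁷)(1.602×10⁻¹⁹)(9.13×10⁻⁴)) ≈ 1.39×10²⁸ m⁻³.

n ≈ 1.39×10²⁸ m⁻³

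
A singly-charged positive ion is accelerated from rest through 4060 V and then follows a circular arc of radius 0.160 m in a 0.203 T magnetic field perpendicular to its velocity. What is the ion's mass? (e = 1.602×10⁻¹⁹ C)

m ≈ 2.08×10⁻²⁶ kg

Combine |q|V = ½mv² and r = mv/(|q|B): eliminate v to get m = qB²r²/(2V).
m = (1.602×10⁻¹⁹)(0.203)²(0.160)²/(2·4060) ≈ 2.08×10⁻²⁶ kg.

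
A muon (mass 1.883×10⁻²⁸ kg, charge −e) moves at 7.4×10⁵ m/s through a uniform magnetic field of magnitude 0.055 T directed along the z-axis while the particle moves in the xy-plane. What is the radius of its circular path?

r ≈ 0.016 m

The magnetic force provides the centripetal force: |q|vB = mv²/r.
r = mv/(|q|B) = (1.883×10⁻²⁸)(7.4×10⁵)/((1.602×10⁻¹⁹)(0.055)) ≈ 0.016 m.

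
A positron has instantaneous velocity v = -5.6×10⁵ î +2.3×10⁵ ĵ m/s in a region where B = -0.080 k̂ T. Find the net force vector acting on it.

v×B = (-1.84×10⁴, -4.48×10⁴, 0) N/C.
F = q v×B = (1.602×10⁻¹⁹ C)·(-1.84×10⁴, -4.48×10⁴, 0) = (-2.95×10⁻¹⁵, -7.18×10⁻¹⁵, 0) N.

F ≈ (-2.95×10⁻¹⁵, -7.18×10⁻¹⁵, 0) N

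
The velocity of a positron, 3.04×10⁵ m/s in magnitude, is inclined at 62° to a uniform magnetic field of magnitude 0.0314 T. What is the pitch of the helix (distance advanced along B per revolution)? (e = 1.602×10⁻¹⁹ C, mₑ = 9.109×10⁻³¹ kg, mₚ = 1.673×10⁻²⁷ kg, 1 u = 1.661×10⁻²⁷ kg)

v∥ = v cosθ = 3.04×10⁵·cos62° ≈ 1.427×10⁵ m/s.
T = 2πm/(|q|B) = 2π(9.109×10⁻³¹)/((1.602×10⁻¹⁹)(0.0314)) ≈ 1.138×10⁻⁹ s.
pitch = v∥ T = (1.427×10⁵)(1.138×10⁻⁹) ≈ 1.62×10⁻⁴ m.

p ≈ 1.62×10⁻⁴ m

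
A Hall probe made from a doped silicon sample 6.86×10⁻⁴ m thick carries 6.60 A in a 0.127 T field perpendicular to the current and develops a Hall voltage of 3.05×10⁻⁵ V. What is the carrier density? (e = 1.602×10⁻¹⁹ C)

n ≈ 2.50×10²⁶ m⁻³

From V_H = IB/(n e t), n = IB/(V_H e t).
n = (6.60)(0.127)/((3.05×10⁻⁵)(1.602×10⁻¹⁹)(6.86×10⁻⁴)) ≈ 2.50×10²⁶ m⁻³.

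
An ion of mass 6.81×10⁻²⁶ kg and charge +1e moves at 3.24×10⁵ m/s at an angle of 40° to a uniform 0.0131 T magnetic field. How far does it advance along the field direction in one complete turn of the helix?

v∥ = v cosθ = 3.24×10⁵·cos40° ≈ 2.482×10⁵ m/s.
T = 2πm/(|q|B) = 2π(6.81×10⁻²⁶)/((1.602×10⁻¹⁹)(0.0131)) ≈ 2.039×10⁻⁴ s.
pitch = v∥ T = (2.482×10⁵)(2.039×10⁻⁴) ≈ 50.6 m.

p ≈ 50.6 m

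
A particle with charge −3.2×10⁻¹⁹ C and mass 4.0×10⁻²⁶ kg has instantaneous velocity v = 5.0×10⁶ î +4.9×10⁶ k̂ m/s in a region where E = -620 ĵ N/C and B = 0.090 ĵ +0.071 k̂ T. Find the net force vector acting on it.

F ≈ (1.41×10⁻¹³, 1.14×10⁻¹³, -1.44×10⁻¹³) N

v×B = (-4.41×10⁵, -3.55×10⁵, 4.50×10⁵) N/C.
E + v×B = (-4.41×10⁵, -3.56×10⁵, 4.50×10⁵) N/C.
F = q(E + v×B) = (−3.2×10⁻¹⁹ C)·(-4.41×10⁵, -3.56×10⁵, 4.50×10⁵) = (1.41×10⁻¹³, 1.14×10⁻¹³, -1.44×10⁻¹³) N.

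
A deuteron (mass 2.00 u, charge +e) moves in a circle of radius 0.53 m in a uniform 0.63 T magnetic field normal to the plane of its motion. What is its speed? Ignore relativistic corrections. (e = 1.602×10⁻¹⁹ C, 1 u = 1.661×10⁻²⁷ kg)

v ≈ 1.6×10⁷ m/s

From |q|vB = mv²/r, v = |q|Br/m.
v = (1.602×10⁻¹⁹)(0.63)(0.53)/3.322×10⁻²⁷ ≈ 1.6×10⁷ m/s.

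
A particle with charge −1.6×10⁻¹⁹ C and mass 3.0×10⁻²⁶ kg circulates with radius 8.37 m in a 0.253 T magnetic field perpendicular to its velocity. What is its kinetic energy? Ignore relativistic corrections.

v = |q|Br/m, then KE = ½mv² = (qBr)²/(2m).
v = (1.6×10⁻¹⁹)(0.253)(8.37)/3.0×10⁻²⁶ ≈ 1.129×10⁷ m/s.
KE = ½(3.0×10⁻²⁶)(1.129×10⁷)² ≈ 1.91×10⁻¹² J.

KE ≈ 1.91×10⁻¹² J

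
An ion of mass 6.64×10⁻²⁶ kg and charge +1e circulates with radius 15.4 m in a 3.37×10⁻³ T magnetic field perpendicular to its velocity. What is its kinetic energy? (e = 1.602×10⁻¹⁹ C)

KE ≈ 3250 eV

v = |q|Br/m, then KE = ½mv² = (qBr)²/(2m).
v = (1.602×10⁻¹⁹)(3.37×10⁻³)(15.4)/6.64×10⁻²⁶ ≈ 1.252×10⁵ m/s.
KE = ½(6.64×10⁻²⁶)(1.252×10⁵)² ≈ 5.21×10⁻¹⁶ J = 3250 eV.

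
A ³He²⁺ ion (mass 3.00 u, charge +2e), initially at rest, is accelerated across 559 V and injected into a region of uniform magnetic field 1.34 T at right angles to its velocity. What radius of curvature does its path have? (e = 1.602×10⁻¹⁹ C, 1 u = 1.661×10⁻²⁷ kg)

r ≈ 3.11×10⁻³ m

Acceleration: |q|V = ½mv² ⇒ v = √(2|q|V/m) = √(2·3.204×10⁻¹⁹·559/4.983×10⁻²⁷) ≈ 2.681×10⁵ m/s.
In the field: r = mv/(|q|B) = (4.983×10⁻²⁷)(2.681×10⁵)/((3.204×10⁻¹⁹)(1.34)) ≈ 3.11×10⁻³ m.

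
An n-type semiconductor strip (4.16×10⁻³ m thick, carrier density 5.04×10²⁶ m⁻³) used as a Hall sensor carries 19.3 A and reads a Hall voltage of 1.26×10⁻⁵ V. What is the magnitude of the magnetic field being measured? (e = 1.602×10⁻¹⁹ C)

B ≈ 0.219 T

From V_H = IB/(n e t), B = V_H n e t / I.
B = (1.26×10⁻⁵)(5.04×10²⁶)(1.602×10⁻¹⁹)(4.16×10⁻³)/19.3 ≈ 0.219 T.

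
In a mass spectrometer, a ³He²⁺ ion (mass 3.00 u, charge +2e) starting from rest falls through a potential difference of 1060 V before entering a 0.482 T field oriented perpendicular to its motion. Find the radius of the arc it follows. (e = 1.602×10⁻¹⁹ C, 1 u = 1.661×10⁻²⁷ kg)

r ≈ 0.0119 m

Acceleration: |q|V = ½mv² ⇒ v = √(2|q|V/m) = √(2·3.204×10⁻¹⁹·1060/4.983×10⁻²⁷) ≈ 3.692×10⁵ m/s.
In the field: r = mv/(|q|B) = (4.983×10⁻²⁷)(3.692×10⁵)/((3.204×10⁻¹⁹)(0.482)) ≈ 0.0119 m.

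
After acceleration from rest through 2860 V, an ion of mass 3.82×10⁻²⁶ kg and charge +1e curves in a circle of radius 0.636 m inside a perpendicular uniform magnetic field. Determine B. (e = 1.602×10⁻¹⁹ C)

B ≈ 0.0581 T

v = √(2|q|V/m) = √(2·1.602×10⁻¹⁹·2860/3.82×10⁻²⁶) ≈ 1.549×10⁵ m/s.
B = mv/(|q|r) = (3.82×10⁻²⁶)(1.549×10⁵)/((1.602×10⁻¹⁹)(0.636)) ≈ 0.0581 T.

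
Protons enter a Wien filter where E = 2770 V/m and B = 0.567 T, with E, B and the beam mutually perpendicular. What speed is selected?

v = 4890 m/s

Straight-line motion ⇒ electric and magnetic forces cancel, so E = vB.
v = E/B = 2770/0.567 = 4890 m/s.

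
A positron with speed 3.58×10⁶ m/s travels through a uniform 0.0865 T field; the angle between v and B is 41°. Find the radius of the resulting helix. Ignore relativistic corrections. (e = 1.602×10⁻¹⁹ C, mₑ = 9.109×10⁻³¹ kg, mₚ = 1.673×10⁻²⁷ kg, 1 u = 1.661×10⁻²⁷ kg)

v⊥ = v sinθ = 3.58×10⁶·sin41° ≈ 2.349×10⁶ m/s.
r = m v⊥/(|q|B) = (9.109×10⁻³¹)(2.349×10⁶)/((1.602×10⁻¹⁹)(0.0865)) ≈ 1.54×10⁻⁴ m.

r ≈ 1.54×10⁻⁴ m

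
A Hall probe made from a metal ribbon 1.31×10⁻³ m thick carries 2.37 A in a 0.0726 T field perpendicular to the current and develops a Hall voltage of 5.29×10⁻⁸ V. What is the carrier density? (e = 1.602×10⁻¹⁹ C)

n ≈ 1.55×10²⁸ m⁻³

From V_H = IB/(n e t), n = IB/(V_H e t).
n = (2.37)(0.0726)/((5.29×10⁻⁸)(1.602×10⁻¹⁹)(1.31×10⁻³)) ≈ 1.55×10²⁸ m⁻³.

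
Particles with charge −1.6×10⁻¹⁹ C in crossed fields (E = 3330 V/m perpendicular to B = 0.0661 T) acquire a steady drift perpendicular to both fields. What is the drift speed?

In crossed fields the guiding centre drifts at v_d = |E×B|/B² = E/B, independent of charge and mass.
v_d = 3330/0.0661 = 5.04×10⁴ m/s.

v_d ≈ 5.04×10⁴ m/s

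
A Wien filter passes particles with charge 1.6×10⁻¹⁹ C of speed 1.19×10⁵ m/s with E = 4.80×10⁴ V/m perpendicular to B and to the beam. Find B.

Balance of forces in the selector: qE = qvB ⇒ B = E/v.
B = 4.80×10⁴/1.19×10⁵ = 0.403 T.

B = 0.403 T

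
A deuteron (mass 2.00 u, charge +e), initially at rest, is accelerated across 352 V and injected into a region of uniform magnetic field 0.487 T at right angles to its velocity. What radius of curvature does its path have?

r ≈ 7.85×10⁻³ m

Acceleration: |q|V = ½mv² ⇒ v = √(2|q|V/m) = √(2·1.602×10⁻¹⁹·352/3.322×10⁻²⁷) ≈ 1.843×10⁵ m/s.
In the field: r = mv/(|q|B) = (3.322×10⁻²⁷)(1.843×10⁵)/((1.602×10⁻¹⁹)(0.487)) ≈ 7.85×10⁻³ m.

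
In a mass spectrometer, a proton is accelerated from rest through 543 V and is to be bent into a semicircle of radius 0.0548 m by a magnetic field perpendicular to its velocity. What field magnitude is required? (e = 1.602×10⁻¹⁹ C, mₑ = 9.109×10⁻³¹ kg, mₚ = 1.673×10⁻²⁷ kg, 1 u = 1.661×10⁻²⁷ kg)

B ≈ 0.0615 T

v = √(2|q|V/m) = √(2·1.602×10⁻¹⁹·543/1.673×10⁻²⁷) ≈ 3.225×10⁵ m/s.
B = mv/(|q|r) = (1.673×10⁻²⁷)(3.225×10⁵)/((1.602×10⁻¹⁹)(0.0548)) ≈ 0.0615 T.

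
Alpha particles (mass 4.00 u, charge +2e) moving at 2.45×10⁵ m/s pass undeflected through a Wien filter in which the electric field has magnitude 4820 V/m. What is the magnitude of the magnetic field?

Balance of forces in the selector: qE = qvB ⇒ B = E/v.
B = 4820/2.45×10⁵ = 0.0197 T.

B = 0.0197 T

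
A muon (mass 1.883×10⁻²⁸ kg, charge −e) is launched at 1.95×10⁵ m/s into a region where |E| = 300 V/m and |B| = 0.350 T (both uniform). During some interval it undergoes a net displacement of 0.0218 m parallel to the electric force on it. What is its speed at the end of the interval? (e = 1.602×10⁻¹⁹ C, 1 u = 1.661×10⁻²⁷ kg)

v_f ≈ 2.22×10⁵ m/s

B does no work; ΔKE = |q|E d.
½mv_f² = ½mv₀² + |q|Ed = ½(1.883×10⁻²⁸)(1.95×10⁵)² + (1.602×10⁻¹⁹)(300)(0.0218) ≈ 3.580×10⁻¹⁸ J + 1.048×10⁻¹⁸ J ≈ 4.628×10⁻¹⁸ J.
v_f = √(2·4.628×10⁻¹⁸/1.883×10⁻²⁸) ≈ 2.22×10⁵ m/s.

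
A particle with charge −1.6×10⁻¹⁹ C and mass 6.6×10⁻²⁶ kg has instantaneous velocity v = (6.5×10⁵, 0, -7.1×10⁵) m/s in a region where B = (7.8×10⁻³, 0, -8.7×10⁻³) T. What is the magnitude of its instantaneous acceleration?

v×B = (0, 117, 0) N/C.
F = q v×B = (−1.6×10⁻¹⁹ C)·(0, 117, 0) = (0, -1.87×10⁻¹⁷, 0) N.
|a| = |F|/m = 1.872×10⁻¹⁷/6.6×10⁻²⁶ ≈ 2.84×10⁸ m/s².

|a| ≈ 2.84×10⁸ m/s²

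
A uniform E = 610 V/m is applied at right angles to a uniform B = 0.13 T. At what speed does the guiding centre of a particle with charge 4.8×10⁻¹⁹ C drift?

v_d ≈ 4700 m/s

In crossed fields the guiding centre drifts at v_d = |E×B|/B² = E/B, independent of charge and mass.
v_d = 610/0.13 = 4700 m/s.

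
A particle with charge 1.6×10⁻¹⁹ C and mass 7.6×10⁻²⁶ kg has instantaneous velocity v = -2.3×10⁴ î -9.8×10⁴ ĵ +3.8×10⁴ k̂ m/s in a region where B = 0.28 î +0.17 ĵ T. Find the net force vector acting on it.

v×B = (-6460, 1.06×10⁴, 2.35×10⁴) N/C.
F = q v×B = (1.6×10⁻¹⁹ C)·(-6460, 1.06×10⁴, 2.35×10⁴) = (-1.03×10⁻¹⁵, 1.70×10⁻¹⁵, 3.76×10⁻¹⁵) N.

F ≈ (-1.03×10⁻¹⁵, 1.70×10⁻¹⁵, 3.76×10⁻¹⁵) N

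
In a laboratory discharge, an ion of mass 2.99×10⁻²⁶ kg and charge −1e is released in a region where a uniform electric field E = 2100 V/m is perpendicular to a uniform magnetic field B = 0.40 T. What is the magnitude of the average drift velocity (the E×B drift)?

v_d ≈ 5200 m/s

The steady drift has the magnetic force balancing the electric force, so v_d = E/B.
v_d = 2100/0.40 = 5200 m/s.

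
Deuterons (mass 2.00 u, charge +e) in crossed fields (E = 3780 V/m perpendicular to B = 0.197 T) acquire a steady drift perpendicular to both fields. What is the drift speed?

v_d ≈ 1.92×10⁴ m/s

The steady drift has the magnetic force balancing the electric force, so v_d = E/B.
v_d = 3780/0.197 = 1.92×10⁴ m/s.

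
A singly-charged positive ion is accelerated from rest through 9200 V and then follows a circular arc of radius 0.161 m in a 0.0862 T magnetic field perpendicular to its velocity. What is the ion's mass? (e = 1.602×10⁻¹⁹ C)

Combine |q|V = ½mv² and r = mv/(|q|B): eliminate v to get m = qB²r²/(2V).
m = (1.602×10⁻¹⁹)(0.0862)²(0.161)²/(2·9200) ≈ 1.68×10⁻²⁷ kg.

m ≈ 1.68×10⁻²⁷ kg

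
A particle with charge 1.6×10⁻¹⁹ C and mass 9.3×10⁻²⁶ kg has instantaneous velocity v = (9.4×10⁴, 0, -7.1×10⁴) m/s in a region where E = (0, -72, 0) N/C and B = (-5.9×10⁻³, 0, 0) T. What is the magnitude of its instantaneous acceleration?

|a| ≈ 5.97×10⁸ m/s²

v×B = (0, 419, 0) N/C.
E + v×B = (0, 347, 0) N/C.
F = q(E + v×B) = (1.6×10⁻¹⁹ C)·(0, 347, 0) = (0, 5.55×10⁻¹⁷, 0) N.
|a| = |F|/m = 5.550×10⁻¹⁷/9.3×10⁻²⁶ ≈ 5.97×10⁸ m/s².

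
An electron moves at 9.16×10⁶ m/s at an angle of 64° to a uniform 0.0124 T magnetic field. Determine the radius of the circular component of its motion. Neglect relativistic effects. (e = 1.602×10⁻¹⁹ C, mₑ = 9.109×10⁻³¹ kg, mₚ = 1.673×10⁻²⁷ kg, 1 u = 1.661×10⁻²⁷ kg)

v⊥ = v sinθ = 9.16×10⁶·sin64° ≈ 8.233×10⁶ m/s.
r = m v⊥/(|q|B) = (9.109×10⁻³¹)(8.233×10⁶)/((1.602×10⁻¹⁹)(0.0124)) ≈ 3.78×10⁻³ m.

r ≈ 3.78×10⁻³ m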